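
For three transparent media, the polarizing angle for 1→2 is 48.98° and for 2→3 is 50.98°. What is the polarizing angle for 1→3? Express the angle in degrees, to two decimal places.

tan θ_B(1→2) = n₂/n₁ = tan 48.98° = 1.1496.
tan θ_B(2→3) = n₃/n₂ = tan 50.98° = 1.2340.
So n₃/n₁ = (n₂/n₁)(n₃/n₂) = 1.1496 × 1.2340 = 1.4186.
θ_B(1→3) = arctan(1.4186) = 54.82°.

θ_B ≈ 54.82°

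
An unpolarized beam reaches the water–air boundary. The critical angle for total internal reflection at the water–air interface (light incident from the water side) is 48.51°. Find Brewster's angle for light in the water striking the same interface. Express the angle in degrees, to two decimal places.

sin θ_c = n₂/n₁, so n₂/n₁ = sin 48.51° = 0.7491.
Brewster: tan θ_B = n₂/n₁ = 0.7491.
θ_B = arctan(0.7491) = 36.84°.

θ_B ≈ 36.84°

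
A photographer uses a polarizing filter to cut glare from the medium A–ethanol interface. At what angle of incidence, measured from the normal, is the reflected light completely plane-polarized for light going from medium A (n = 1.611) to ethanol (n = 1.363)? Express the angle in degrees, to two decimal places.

At Brewster's angle the reflected and refracted rays are perpendicular, which with Snell's law gives tan θ_B = n₂/n₁.
tan θ_B = n₂/n₁ = 1.363/1.611 = 0.8461.
So θ_B = arctan 0.8461 = 40.23°.

θ_B ≈ 40.23°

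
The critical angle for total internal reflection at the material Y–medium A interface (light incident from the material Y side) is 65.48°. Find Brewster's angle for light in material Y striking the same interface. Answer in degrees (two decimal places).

sin θ_c = n₂/n₁, so n₂/n₁ = sin 65.48° = 0.9098.
Brewster: tan θ_B = n₂/n₁ = 0.9098.
θ_B = arctan(0.9098) = 42.30°.

θ_B ≈ 42.30°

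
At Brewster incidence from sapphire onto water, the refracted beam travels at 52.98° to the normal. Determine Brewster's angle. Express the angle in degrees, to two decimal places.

At Brewster's angle the reflected and refracted rays are perpendicular, so θ_B + θ_t = 90°.
So θ_B = 90° − θ_t = 90° − 52.98° = 37.02°.

θ_B ≈ 37.02°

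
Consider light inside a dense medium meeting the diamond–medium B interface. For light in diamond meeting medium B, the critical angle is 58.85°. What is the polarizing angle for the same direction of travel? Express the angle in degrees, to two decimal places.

θ_B ≈ 40.56°

n₂/n₁ = sin θ_c = sin 58.85° = 0.8558.
tan θ_B equals the same ratio, so θ_B = arctan(0.8558) = 40.56°.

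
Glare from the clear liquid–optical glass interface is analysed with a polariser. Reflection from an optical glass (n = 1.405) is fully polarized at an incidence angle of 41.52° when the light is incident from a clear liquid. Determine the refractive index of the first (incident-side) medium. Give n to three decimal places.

At the Brewster angle, tan θ_B = n₂/n₁ with n₁ on the incident side (a clear liquid) and n₂ on the transmitted side (an optical glass).
n₁ = n₂ / tan θ_B = 1.405 / tan 41.52° = 1.587.

n ≈ 1.587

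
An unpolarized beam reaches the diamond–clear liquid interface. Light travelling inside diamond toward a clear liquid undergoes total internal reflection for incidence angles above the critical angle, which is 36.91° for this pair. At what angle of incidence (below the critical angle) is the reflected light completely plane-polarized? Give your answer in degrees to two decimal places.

n₂/n₁ = sin θ_c = sin 36.91° = 0.6006.
tan θ_B equals the same ratio, so θ_B = arctan(0.6006) = 30.99°.

θ_B ≈ 30.99°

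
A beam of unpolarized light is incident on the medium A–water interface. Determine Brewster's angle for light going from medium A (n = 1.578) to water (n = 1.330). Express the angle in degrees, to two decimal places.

θ_B ≈ 40.13°

The reflected p-component vanishes when tan θ_B = n₂/n₁.
tan θ_B = n₂/n₁ = 1.330/1.578 = 0.8428. Taking the arctangent, θ_B = 40.13°.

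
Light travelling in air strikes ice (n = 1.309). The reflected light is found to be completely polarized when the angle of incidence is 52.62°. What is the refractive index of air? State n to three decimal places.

n ≈ 1.000

Full polarization of the reflected beam means tan θ_B = n₂/n₁, where n₁ is the incident medium (air).
n₁ = n₂ / tan θ_B = 1.309 / tan 52.62° = 1.000.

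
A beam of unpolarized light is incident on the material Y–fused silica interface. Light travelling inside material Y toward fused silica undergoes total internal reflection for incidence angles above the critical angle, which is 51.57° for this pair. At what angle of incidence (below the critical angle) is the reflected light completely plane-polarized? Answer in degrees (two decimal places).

sin θ_c = n₂/n₁, so n₂/n₁ = sin 51.57° = 0.7834.
Brewster: tan θ_B = n₂/n₁ = 0.7834.
θ_B = arctan(0.7834) = 38.07°.

θ_B ≈ 38.07°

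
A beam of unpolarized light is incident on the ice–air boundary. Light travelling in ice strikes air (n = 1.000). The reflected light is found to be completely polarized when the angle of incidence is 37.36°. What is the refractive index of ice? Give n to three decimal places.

n ≈ 1.310

Full polarization of the reflected beam means tan θ_B = n₂/n₁, where n₁ is the incident medium (ice).
n₁ = n₂ / tan θ_B = 1.000 / tan 37.36° = 1.310.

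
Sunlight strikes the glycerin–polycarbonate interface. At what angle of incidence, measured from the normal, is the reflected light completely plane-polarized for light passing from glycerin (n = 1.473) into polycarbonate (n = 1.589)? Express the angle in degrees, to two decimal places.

Brewster's condition: tan θ_B = n₂/n₁ = 1.589/1.473 = 1.0788. Taking the arctangent, θ_B = 47.17°.

θ_B ≈ 47.17°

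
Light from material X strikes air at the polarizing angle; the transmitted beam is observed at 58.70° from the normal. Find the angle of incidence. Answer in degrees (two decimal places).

θ_B ≈ 31.30°

Brewster's condition makes the reflected and refracted beams perpendicular: θ_B + θ_t = 90°.
So θ_B = 90° − θ_t = 90° − 58.70° = 31.30°.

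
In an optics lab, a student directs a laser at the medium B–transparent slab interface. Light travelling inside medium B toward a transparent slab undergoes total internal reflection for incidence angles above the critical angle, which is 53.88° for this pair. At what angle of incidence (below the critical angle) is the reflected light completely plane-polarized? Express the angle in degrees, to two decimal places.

θ_B ≈ 38.93°

At the critical angle sin θ_c = n₂/n₁, giving n₂/n₁ = sin 53.88° = 0.8078.
Then tan θ_B = n₂/n₁ = 0.8078, so θ_B = arctan 0.8078 = 38.93°.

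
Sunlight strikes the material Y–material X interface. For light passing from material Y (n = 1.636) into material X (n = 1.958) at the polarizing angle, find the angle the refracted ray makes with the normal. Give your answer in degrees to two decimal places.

First find Brewster's angle: tan θ_B = 1.958/1.636 = 1.1968, giving θ_B = 50.12°.
At Brewster's angle the reflected and refracted rays are perpendicular, so θ_t = 90° − θ_B = 90° − 50.12° = 39.88°.

θ_t ≈ 39.88°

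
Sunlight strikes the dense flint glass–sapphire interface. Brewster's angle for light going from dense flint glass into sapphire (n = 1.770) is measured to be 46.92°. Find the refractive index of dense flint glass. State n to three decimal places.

n ≈ 1.655

At Brewster's angle, tan θ_B = n₂/n₁ with n₁ on the incident side (dense flint glass) and n₂ on the transmitted side (sapphire).
n₁ = n₂ / tan θ_B = 1.770 / tan 46.92° = 1.655.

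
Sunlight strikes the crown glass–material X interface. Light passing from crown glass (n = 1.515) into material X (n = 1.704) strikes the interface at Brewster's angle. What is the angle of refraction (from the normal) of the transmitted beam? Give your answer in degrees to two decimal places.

tan θ_B = n₂/n₁ = 1.704/1.515 = 1.1248, so θ_B = 48.36°.
The refracted ray is perpendicular to the reflected ray, so θ_t = 90° − θ_B = 41.64°.

θ_t ≈ 41.64°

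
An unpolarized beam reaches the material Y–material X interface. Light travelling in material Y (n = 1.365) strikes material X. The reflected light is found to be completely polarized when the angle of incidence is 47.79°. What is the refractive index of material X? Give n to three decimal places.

n ≈ 1.505

Brewster's law: tan θ_B = n₂/n₁ (light incident in material Y, refracted into material X).
n₂ = n₁ tan θ_B = 1.365 × tan 47.79° = 1.505.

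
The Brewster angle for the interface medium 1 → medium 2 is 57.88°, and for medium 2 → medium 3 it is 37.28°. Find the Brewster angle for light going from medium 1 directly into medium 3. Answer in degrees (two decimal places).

tan θ_B(1→2) = n₂/n₁ = tan 57.88° = 1.5929.
tan θ_B(2→3) = n₃/n₂ = tan 37.28° = 0.7612.
So n₃/n₁ = (n₂/n₁)(n₃/n₂) = 1.5929 × 0.7612 = 1.2126.
θ_B(1→3) = arctan(1.2126) = 50.49°.

θ_B ≈ 50.49°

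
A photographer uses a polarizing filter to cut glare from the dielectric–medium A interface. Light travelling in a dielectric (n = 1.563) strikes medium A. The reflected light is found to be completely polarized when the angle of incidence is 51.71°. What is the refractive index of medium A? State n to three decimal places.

Full polarization of the reflected beam means tan θ_B = n₂/n₁, where n₁ is the incident medium (a dielectric).
n₂ = n₁ tan θ_B = 1.563 × tan 51.71° = 1.980.

n ≈ 1.980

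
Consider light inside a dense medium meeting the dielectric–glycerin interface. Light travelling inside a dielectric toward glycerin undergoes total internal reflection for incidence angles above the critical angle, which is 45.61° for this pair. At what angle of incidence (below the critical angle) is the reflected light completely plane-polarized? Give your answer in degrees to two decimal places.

n₂/n₁ = sin θ_c = sin 45.61° = 0.7146.
tan θ_B equals the same ratio, so θ_B = arctan(0.7146) = 35.55°.

θ_B ≈ 35.55°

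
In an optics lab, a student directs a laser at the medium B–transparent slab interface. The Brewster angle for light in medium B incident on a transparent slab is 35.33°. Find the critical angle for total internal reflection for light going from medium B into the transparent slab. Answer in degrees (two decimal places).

n₂/n₁ = tan 35.33° = 0.7088; the critical angle satisfies sin θ_c = n₂/n₁.
θ_c = arcsin(0.7088) = 45.14°.

θ_c ≈ 45.14°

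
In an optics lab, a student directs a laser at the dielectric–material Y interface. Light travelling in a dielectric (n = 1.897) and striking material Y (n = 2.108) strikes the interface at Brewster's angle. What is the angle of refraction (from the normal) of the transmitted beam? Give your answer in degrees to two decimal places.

θ_t ≈ 41.98°

θ_B = arctan(n₂/n₁) = arctan(2.108/1.897) = 48.02°.
Since θ_B + θ_t = 90° at Brewster incidence, θ_t = 90° − 48.02° = 41.98°.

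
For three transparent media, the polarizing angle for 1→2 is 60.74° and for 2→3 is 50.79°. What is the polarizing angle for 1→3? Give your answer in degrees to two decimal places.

θ_B ≈ 65.44°

tan θ_B(1→2) = n₂/n₁ = tan 60.74° = 1.7849.
tan θ_B(2→3) = n₃/n₂ = tan 50.79° = 1.2257.
n₃/n₁ = 2.1877. Then tan θ_B(1→3) = n₃/n₁, so θ_B(1→3) = arctan(2.1877) = 65.44°.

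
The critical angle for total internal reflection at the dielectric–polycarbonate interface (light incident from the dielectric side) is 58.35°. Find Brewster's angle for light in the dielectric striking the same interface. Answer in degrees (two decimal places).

sin θ_c = n₂/n₁, so n₂/n₁ = sin 58.35° = 0.8513.
Brewster: tan θ_B = n₂/n₁ = 0.8513.
θ_B = arctan(0.8513) = 40.41°.

θ_B ≈ 40.41°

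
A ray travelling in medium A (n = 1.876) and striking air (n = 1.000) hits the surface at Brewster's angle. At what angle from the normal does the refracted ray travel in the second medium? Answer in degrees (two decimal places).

θ_t ≈ 61.94°

θ_B = arctan(n₂/n₁) = arctan(1.000/1.876) = 28.06°.
Since θ_B + θ_t = 90° at Brewster incidence, θ_t = 90° − 28.06° = 61.94°.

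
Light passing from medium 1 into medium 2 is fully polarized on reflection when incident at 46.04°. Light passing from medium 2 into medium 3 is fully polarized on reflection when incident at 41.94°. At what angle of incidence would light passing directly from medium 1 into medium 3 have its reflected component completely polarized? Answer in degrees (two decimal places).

tan θ_B(1→2) = n₂/n₁ = tan 46.04° = 1.0370.
tan θ_B(2→3) = n₃/n₂ = tan 41.94° = 0.8985.
n₃/n₁ = 0.9317. Then tan θ_B(1→3) = n₃/n₁, so θ_B(1→3) = arctan(0.9317) = 42.98°.

θ_B ≈ 42.98°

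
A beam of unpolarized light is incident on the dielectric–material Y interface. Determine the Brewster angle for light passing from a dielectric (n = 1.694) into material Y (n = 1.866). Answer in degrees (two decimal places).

θ_B ≈ 47.77°

Brewster's condition: tan θ_B = n₂/n₁ = 1.866/1.694 = 1.1015.
So θ_B = arctan 1.1015 = 47.77°.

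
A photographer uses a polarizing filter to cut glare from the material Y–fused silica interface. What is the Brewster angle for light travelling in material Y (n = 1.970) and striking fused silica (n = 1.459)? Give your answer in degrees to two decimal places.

At Brewster's angle the reflected and refracted rays are perpendicular, which with Snell's law gives tan θ_B = n₂/n₁.
tan θ_B = n₂/n₁ = 1.459/1.970 = 0.7406.
So θ_B = arctan 0.7406 = 36.52°.

θ_B ≈ 36.52°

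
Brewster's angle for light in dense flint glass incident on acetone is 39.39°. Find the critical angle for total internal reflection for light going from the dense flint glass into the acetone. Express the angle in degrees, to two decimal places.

θ_c ≈ 55.20°

n₂/n₁ = tan 39.39° = 0.8211; the critical angle satisfies sin θ_c = n₂/n₁.
θ_c = arcsin(0.8211) = 55.20°.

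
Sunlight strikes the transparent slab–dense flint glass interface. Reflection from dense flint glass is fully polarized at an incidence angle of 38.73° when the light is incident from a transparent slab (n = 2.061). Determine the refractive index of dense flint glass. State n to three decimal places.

n ≈ 1.653

Brewster's law: tan θ_B = n₂/n₁ (light incident in a transparent slab, refracted into dense flint glass).
n₂ = n₁ tan θ_B = 2.061 × tan 38.73° = 1.653.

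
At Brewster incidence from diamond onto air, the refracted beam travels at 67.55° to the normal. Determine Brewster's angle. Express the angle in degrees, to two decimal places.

θ_B ≈ 22.45°

Since the reflected and refracted rays are at right angles at the polarizing angle, θ_B + θ_t = 90°.
So θ_B = 90° − θ_t = 90° − 67.55° = 22.45°.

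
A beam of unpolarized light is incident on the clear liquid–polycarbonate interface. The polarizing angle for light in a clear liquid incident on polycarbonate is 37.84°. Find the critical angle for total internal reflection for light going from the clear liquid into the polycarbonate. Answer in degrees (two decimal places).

tan θ_B = n₂/n₁ = tan 37.84° = 0.7768.
Total internal reflection: sin θ_c = n₂/n₁ = 0.7768.
θ_c = arcsin(0.7768) = 50.97°.

θ_c ≈ 50.97°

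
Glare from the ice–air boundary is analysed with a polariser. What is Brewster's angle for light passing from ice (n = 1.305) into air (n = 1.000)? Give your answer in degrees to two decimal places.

Here n₂/n₁ = 1.000/1.305 = 0.7663, and Brewster's law gives tan θ_B = n₂/n₁.
θ_B = arctan(0.7663) = 37.46°.

θ_B ≈ 37.46°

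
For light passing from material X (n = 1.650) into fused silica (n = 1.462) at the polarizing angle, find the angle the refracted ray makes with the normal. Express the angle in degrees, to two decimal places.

θ_t ≈ 48.46°

tan θ_B = n₂/n₁ = 1.462/1.650 = 0.8861, so θ_B = 41.54°.
Since θ_B + θ_t = 90° at Brewster incidence, θ_t = 90° − 41.54° = 48.46°.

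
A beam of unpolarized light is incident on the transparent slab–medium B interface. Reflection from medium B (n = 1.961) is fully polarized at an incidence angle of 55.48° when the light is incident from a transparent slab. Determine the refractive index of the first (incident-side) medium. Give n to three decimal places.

Full polarization of the reflected beam means tan θ_B = n₂/n₁, where n₁ is the incident medium (a transparent slab).
n₁ = n₂ / tan θ_B = 1.961 / tan 55.48° = 1.349.

n ≈ 1.349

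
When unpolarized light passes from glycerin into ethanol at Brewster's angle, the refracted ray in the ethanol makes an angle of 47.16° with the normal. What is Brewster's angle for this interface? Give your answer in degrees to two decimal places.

θ_B ≈ 42.84°

Since the reflected and refracted rays are at right angles at the polarizing angle, θ_B + θ_t = 90°.
So θ_B = 90° − θ_t = 90° − 47.16° = 42.84°.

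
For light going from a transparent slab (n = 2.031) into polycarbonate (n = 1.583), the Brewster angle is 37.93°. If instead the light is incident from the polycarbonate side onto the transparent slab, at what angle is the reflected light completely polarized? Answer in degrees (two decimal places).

θ_B' ≈ 52.07°

tan θ_B' = n₁/n₂ = 1/tan θ_B, so θ_B' = 90° − θ_B.
θ_B' = 90° − 37.93° = 52.07°.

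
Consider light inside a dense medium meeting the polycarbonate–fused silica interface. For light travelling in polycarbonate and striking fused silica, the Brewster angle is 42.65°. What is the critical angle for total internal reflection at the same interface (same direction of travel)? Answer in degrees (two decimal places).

tan θ_B = n₂/n₁ = tan 42.65° = 0.9212.
Total internal reflection: sin θ_c = n₂/n₁ = 0.9212.
θ_c = arcsin(0.9212) = 67.10°.

θ_c ≈ 67.10°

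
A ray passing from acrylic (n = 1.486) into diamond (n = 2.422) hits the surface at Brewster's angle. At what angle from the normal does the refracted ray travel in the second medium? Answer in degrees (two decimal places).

θ_t ≈ 31.53°

First find Brewster's angle: tan θ_B = 2.422/1.486 = 1.6299, giving θ_B = 58.47°.
At Brewster's angle the reflected and refracted rays are perpendicular, so θ_t = 90° − θ_B = 90° − 58.47° = 31.53°.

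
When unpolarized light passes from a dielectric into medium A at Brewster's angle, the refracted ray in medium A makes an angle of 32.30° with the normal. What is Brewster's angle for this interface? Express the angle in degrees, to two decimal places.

Since the reflected and refracted rays are at right angles at the polarizing angle, θ_B + θ_t = 90°.
θ_B = 90° − 32.30° = 57.70°.

θ_B ≈ 57.70°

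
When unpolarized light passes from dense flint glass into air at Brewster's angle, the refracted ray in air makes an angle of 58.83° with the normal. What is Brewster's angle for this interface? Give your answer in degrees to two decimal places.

θ_B ≈ 31.17°

At Brewster's angle the reflected and refracted rays are perpendicular, so θ_B + θ_t = 90°.
θ_B = 90° − 58.83° = 31.17°.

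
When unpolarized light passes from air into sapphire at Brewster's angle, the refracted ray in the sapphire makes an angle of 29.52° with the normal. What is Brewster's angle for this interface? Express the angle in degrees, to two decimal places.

Brewster's condition makes the reflected and refracted beams perpendicular: θ_B + θ_t = 90°.
θ_B = 90° − 29.52° = 60.48°.

θ_B ≈ 60.48°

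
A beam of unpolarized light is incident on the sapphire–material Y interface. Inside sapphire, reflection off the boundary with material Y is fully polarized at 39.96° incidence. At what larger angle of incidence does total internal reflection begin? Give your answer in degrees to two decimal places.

tan θ_B = n₂/n₁ = tan 39.96° = 0.8379.
Total internal reflection: sin θ_c = n₂/n₁ = 0.8379.
θ_c = arcsin(0.8379) = 56.92°.

θ_c ≈ 56.92°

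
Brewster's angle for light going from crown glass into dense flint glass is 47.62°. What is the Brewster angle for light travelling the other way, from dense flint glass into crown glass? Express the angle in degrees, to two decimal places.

tan θ_B' = n₁/n₂ = 1/tan θ_B, so θ_B' = 90° − θ_B.
θ_B' = 90° − 47.62° = 42.38°.

θ_B' ≈ 42.38°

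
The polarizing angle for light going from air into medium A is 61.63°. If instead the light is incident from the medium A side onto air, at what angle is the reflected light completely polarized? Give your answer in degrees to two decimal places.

θ_B' ≈ 28.37°

Reversing the direction swaps n₁ and n₂, so tan θ_B' = 1/tan θ_B and θ_B' = 90° − θ_B.
Hence θ_B' = 90° − 61.63° = 28.37°.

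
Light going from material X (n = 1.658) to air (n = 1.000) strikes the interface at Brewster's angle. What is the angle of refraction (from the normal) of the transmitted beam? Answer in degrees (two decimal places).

First find Brewster's angle: tan θ_B = 1.000/1.658 = 0.6031, giving θ_B = 31.10°.
The refracted ray is perpendicular to the reflected ray, so θ_t = 90° − θ_B = 58.90°.

θ_t ≈ 58.90°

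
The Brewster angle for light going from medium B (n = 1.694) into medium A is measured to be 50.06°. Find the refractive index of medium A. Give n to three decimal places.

Full polarization of the reflected beam means tan θ_B = n₂/n₁, where n₁ is the incident medium (medium B).
n₂ = n₁ tan θ_B = 1.694 × tan 50.06° = 2.023.

n ≈ 2.023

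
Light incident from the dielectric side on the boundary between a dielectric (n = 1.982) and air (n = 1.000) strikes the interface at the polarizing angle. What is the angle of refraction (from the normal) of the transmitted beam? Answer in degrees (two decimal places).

θ_t ≈ 63.23°

First find Brewster's angle: tan θ_B = 1.000/1.982 = 0.5045, giving θ_B = 26.77°.
The refracted ray is perpendicular to the reflected ray, so θ_t = 90° − θ_B = 63.23°.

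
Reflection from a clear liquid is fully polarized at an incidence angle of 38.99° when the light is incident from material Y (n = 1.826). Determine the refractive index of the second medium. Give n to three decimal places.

At the Brewster angle, tan θ_B = n₂/n₁ with n₁ on the incident side (material Y) and n₂ on the transmitted side (a clear liquid).
n₂ = n₁ tan θ_B = 1.826 × tan 38.99° = 1.478.

n ≈ 1.478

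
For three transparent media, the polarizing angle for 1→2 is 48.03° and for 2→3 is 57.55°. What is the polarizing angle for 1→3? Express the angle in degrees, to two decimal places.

Each Brewster angle gives a ratio: n₂/n₁ = tan 48.03° = 1.1118, n₃/n₂ = tan 57.55° = 1.5727.
Multiplying, n₃/n₁ = 1.1118 × 1.5727 = 1.7485, and θ_B(1→3) = arctan 1.7485 = 60.23°.

θ_B ≈ 60.23°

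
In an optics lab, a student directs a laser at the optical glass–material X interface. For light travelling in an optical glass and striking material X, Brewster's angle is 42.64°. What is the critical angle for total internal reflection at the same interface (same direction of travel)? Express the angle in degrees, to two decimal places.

θ_c ≈ 67.05°

From Brewster, n₂/n₁ = tan θ_B = tan 42.64° = 0.9208.
Then sin θ_c = n₂/n₁ = 0.9208, so θ_c = arcsin 0.9208 = 67.05°.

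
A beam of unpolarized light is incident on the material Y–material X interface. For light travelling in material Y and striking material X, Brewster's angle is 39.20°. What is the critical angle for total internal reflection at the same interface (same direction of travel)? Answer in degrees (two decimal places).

From Brewster, n₂/n₁ = tan θ_B = tan 39.20° = 0.8156.
Then sin θ_c = n₂/n₁ = 0.8156, so θ_c = arcsin 0.8156 = 54.64°.

θ_c ≈ 54.64°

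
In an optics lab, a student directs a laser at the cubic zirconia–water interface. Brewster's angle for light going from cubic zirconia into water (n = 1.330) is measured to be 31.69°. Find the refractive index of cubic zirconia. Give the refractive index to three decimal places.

At Brewster's angle, tan θ_B = n₂/n₁ with n₁ on the incident side (cubic zirconia) and n₂ on the transmitted side (water).
n₁ = n₂ / tan θ_B = 1.330 / tan 31.69° = 2.154.

n ≈ 2.154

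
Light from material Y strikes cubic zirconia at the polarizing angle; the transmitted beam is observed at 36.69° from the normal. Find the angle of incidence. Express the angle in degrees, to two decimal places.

θ_B ≈ 53.31°

Since the reflected and refracted rays are at right angles at the polarizing angle, θ_B + θ_t = 90°.
θ_B = 90° − 36.69° = 53.31°.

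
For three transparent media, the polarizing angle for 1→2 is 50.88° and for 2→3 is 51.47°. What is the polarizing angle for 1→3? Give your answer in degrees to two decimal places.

Each Brewster angle gives a ratio: n₂/n₁ = tan 50.88° = 1.2296, n₃/n₂ = tan 51.47° = 1.2558.
Multiplying, n₃/n₁ = 1.2296 × 1.2558 = 1.5442, and θ_B(1→3) = arctan 1.5442 = 57.07°.

θ_B ≈ 57.07°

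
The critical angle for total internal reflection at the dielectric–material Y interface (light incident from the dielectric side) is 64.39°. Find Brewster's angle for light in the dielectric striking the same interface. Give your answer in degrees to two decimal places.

θ_B ≈ 42.04°

n₂/n₁ = sin θ_c = sin 64.39° = 0.9018.
tan θ_B equals the same ratio, so θ_B = arctan(0.9018) = 42.04°.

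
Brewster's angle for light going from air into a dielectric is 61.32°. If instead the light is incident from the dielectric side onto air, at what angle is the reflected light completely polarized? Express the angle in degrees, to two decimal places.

Reversing the direction swaps n₁ and n₂, so tan θ_B' = 1/tan θ_B and θ_B' = 90° − θ_B.
Hence θ_B' = 90° − 61.32° = 28.68°.

θ_B' ≈ 28.68°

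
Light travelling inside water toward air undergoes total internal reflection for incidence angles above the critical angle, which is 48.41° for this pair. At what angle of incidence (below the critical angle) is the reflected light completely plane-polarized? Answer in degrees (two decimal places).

n₂/n₁ = sin θ_c = sin 48.41° = 0.7479.
tan θ_B equals the same ratio, so θ_B = arctan(0.7479) = 36.79°.

θ_B ≈ 36.79°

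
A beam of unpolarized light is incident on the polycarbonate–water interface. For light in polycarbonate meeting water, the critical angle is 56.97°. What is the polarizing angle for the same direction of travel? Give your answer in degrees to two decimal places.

θ_B ≈ 39.98°

At the critical angle sin θ_c = n₂/n₁, giving n₂/n₁ = sin 56.97° = 0.8384.
Then tan θ_B = n₂/n₁ = 0.8384, so θ_B = arctan 0.8384 = 39.98°.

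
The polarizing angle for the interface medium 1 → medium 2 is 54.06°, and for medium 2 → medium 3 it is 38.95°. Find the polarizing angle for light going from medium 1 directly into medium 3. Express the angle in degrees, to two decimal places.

n₂/n₁ = tan 54.06° = 1.3794 and n₃/n₂ = tan 38.95° = 0.8083.
Multiplying, n₃/n₁ = 1.3794 × 0.8083 = 1.1150, and θ_B(1→3) = arctan 1.1150 = 48.11°.

θ_B ≈ 48.11°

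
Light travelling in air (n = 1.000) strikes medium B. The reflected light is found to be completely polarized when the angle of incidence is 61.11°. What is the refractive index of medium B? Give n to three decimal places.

Full polarization of the reflected beam means tan θ_B = n₂/n₁, where n₁ is the incident medium (air).
n₂ = n₁ tan θ_B = 1.000 × tan 61.11° = 1.812.

n ≈ 1.812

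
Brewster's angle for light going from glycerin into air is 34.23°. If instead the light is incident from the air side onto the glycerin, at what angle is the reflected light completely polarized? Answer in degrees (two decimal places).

Reversing the direction swaps n₁ and n₂, so tan θ_B' = 1/tan θ_B and θ_B' = 90° − θ_B.
Hence θ_B' = 90° − 34.23° = 55.77°.

θ_B' ≈ 55.77°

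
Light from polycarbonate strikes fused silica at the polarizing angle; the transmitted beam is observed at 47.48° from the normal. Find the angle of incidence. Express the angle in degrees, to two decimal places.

θ_B ≈ 42.52°

Since the reflected and refracted rays are at right angles at the polarizing angle, θ_B + θ_t = 90°.
So θ_B = 90° − θ_t = 90° − 47.48° = 42.52°.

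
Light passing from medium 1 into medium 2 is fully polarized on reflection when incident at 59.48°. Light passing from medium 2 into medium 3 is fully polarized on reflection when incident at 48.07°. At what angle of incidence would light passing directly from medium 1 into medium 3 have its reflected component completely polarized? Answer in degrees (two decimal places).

n₂/n₁ = tan 59.48° = 1.6963 and n₃/n₂ = tan 48.07° = 1.1133.
n₃/n₁ = 1.8886. Then tan θ_B(1→3) = n₃/n₁, so θ_B(1→3) = arctan(1.8886) = 62.10°.

θ_B ≈ 62.10°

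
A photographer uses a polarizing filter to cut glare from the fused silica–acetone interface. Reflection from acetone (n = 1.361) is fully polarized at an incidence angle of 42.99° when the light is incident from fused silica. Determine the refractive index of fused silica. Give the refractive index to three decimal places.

n ≈ 1.460

Full polarization of the reflected beam means tan θ_B = n₂/n₁, where n₁ is the incident medium (fused silica).
n₁ = n₂ / tan θ_B = 1.361 / tan 42.99° = 1.460.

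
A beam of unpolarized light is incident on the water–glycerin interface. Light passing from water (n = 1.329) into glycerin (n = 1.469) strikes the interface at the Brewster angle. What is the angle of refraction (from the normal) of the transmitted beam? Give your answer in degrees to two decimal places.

θ_t ≈ 42.14°

First find Brewster's angle: tan θ_B = 1.469/1.329 = 1.1053, giving θ_B = 47.86°.
At Brewster's angle the reflected and refracted rays are perpendicular, so θ_t = 90° − θ_B = 90° − 47.86° = 42.14°.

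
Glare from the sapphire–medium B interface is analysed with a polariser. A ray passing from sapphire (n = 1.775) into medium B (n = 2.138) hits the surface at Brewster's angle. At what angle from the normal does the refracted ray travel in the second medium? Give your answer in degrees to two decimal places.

First find Brewster's angle: tan θ_B = 2.138/1.775 = 1.2045, giving θ_B = 50.30°.
Since θ_B + θ_t = 90° at Brewster incidence, θ_t = 90° − 50.30° = 39.70°.

θ_t ≈ 39.70°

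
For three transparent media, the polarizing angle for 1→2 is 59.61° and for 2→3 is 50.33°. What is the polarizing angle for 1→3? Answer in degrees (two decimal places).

θ_B ≈ 64.06°

tan θ_B(1→2) = n₂/n₁ = tan 59.61° = 1.7051.
tan θ_B(2→3) = n₃/n₂ = tan 50.33° = 1.2058.
n₃/n₁ = 2.0560. Then tan θ_B(1→3) = n₃/n₁, so θ_B(1→3) = arctan(2.0560) = 64.06°.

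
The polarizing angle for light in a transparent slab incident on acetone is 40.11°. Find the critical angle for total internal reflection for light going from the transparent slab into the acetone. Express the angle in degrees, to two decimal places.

θ_c ≈ 57.39°

n₂/n₁ = tan 40.11° = 0.8424; the critical angle satisfies sin θ_c = n₂/n₁.
θ_c = arcsin(0.8424) = 57.39°.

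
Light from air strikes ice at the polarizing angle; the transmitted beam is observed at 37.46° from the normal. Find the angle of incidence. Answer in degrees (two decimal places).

θ_B ≈ 52.54°

At Brewster's angle the reflected and refracted rays are perpendicular, so θ_B + θ_t = 90°.
So θ_B = 90° − θ_t = 90° − 37.46° = 52.54°.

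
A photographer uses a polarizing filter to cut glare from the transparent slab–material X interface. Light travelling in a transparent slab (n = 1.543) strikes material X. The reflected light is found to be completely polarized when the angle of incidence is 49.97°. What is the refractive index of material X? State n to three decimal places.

n ≈ 1.837

Full polarization of the reflected beam means tan θ_B = n₂/n₁, where n₁ is the incident medium (a transparent slab).
n₂ = n₁ tan θ_B = 1.543 × tan 49.97° = 1.837.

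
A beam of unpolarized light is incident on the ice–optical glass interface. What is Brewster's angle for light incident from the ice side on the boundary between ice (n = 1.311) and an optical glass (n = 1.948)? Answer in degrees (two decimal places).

θ_B ≈ 56.06°

Here n₂/n₁ = 1.948/1.311 = 1.4859, and Brewster's law gives tan θ_B = n₂/n₁.
θ_B = arctan(1.4859) = 56.06°.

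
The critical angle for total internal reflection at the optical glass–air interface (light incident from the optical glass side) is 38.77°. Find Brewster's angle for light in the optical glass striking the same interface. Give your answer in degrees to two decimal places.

n₂/n₁ = sin θ_c = sin 38.77° = 0.6262.
tan θ_B equals the same ratio, so θ_B = arctan(0.6262) = 32.05°.

θ_B ≈ 32.05°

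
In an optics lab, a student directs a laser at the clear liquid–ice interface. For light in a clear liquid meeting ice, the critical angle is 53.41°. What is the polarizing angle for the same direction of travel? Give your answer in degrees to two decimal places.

θ_B ≈ 38.76°

sin θ_c = n₂/n₁, so n₂/n₁ = sin 53.41° = 0.8029.
Brewster: tan θ_B = n₂/n₁ = 0.8029.
θ_B = arctan(0.8029) = 38.76°.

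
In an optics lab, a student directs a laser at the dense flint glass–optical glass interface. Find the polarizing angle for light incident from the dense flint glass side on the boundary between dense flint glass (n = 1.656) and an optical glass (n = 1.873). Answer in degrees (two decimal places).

The reflected p-component vanishes when tan θ_B = n₂/n₁.
Here n₂/n₁ = 1.873/1.656 = 1.1310, and Brewster's law gives tan θ_B = n₂/n₁.
So θ_B = arctan 1.1310 = 48.52°.

θ_B ≈ 48.52°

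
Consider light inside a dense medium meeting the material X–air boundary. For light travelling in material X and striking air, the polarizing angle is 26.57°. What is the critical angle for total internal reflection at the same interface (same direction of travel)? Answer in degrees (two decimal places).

From Brewster, n₂/n₁ = tan θ_B = tan 26.57° = 0.5001.
Then sin θ_c = n₂/n₁ = 0.5001, so θ_c = arcsin 0.5001 = 30.01°.

θ_c ≈ 30.01°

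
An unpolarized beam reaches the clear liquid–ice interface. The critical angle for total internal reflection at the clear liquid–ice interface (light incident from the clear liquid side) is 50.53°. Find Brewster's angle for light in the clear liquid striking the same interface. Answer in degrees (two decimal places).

θ_B ≈ 37.67°

sin θ_c = n₂/n₁, so n₂/n₁ = sin 50.53° = 0.7720.
Brewster: tan θ_B = n₂/n₁ = 0.7720.
θ_B = arctan(0.7720) = 37.67°.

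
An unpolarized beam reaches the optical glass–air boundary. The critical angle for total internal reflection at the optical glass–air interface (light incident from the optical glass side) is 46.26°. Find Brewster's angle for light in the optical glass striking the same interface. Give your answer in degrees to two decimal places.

θ_B ≈ 35.85°

n₂/n₁ = sin θ_c = sin 46.26° = 0.7225.
tan θ_B equals the same ratio, so θ_B = arctan(0.7225) = 35.85°.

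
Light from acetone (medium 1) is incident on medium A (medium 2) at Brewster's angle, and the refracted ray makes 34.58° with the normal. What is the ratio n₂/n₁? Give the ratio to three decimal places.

At Brewster incidence θ_B = 90° − θ_t = 90° − 34.58° = 55.42°.
tan θ_B = n₂/n₁, so n₂/n₁ = tan 55.42° = 1.451.

n₂/n₁ ≈ 1.451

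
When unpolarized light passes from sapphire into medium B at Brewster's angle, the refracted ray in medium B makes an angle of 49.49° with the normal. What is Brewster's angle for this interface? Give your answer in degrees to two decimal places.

θ_B ≈ 40.51°

Since the reflected and refracted rays are at right angles at the polarizing angle, θ_B + θ_t = 90°.
So θ_B = 90° − θ_t = 90° − 49.49° = 40.51°.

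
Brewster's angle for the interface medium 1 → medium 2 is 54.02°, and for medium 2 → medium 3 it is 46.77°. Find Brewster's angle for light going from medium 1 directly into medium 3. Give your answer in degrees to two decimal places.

θ_B ≈ 55.69°

n₂/n₁ = tan 54.02° = 1.3774 and n₃/n₂ = tan 46.77° = 1.0638.
Multiplying, n₃/n₁ = 1.3774 × 1.0638 = 1.4652, and θ_B(1→3) = arctan 1.4652 = 55.69°.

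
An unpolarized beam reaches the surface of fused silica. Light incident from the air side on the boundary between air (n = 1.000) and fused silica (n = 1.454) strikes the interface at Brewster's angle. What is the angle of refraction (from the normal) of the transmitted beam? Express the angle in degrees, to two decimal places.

θ_t ≈ 34.52°

θ_B = arctan(n₂/n₁) = arctan(1.454/1.000) = 55.48°.
The refracted ray is perpendicular to the reflected ray, so θ_t = 90° − θ_B = 34.52°.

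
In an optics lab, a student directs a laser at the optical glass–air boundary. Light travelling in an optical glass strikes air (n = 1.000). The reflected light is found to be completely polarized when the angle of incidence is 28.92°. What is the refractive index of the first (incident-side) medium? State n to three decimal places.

n ≈ 1.810

At the Brewster angle, tan θ_B = n₂/n₁ with n₁ on the incident side (an optical glass) and n₂ on the transmitted side (air).
n₁ = n₂ / tan θ_B = 1.000 / tan 28.92° = 1.810.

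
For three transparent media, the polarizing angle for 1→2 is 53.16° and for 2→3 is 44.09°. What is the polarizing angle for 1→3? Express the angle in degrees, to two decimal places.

θ_B ≈ 52.28°

tan θ_B(1→2) = n₂/n₁ = tan 53.16° = 1.3348.
tan θ_B(2→3) = n₃/n₂ = tan 44.09° = 0.9687.
So n₃/n₁ = (n₂/n₁)(n₃/n₂) = 1.3348 × 0.9687 = 1.2930.
θ_B(1→3) = arctan(1.2930) = 52.28°.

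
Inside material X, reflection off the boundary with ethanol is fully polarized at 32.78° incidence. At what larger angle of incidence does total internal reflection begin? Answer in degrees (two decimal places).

tan θ_B = n₂/n₁ = tan 32.78° = 0.6440.
Total internal reflection: sin θ_c = n₂/n₁ = 0.6440.
θ_c = arcsin(0.6440) = 40.09°.

θ_c ≈ 40.09°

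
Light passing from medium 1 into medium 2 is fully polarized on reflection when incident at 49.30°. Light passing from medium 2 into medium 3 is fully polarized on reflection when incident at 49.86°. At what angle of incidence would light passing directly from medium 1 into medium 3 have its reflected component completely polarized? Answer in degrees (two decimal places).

θ_B ≈ 54.05°

Each Brewster angle gives a ratio: n₂/n₁ = tan 49.30° = 1.1626, n₃/n₂ = tan 49.86° = 1.1859.
Multiplying, n₃/n₁ = 1.1626 × 1.1859 = 1.3787, and θ_B(1→3) = arctan 1.3787 = 54.05°.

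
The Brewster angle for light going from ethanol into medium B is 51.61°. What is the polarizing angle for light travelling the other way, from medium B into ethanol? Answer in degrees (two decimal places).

θ_B' ≈ 38.39°

The two Brewster angles are complementary: θ_B' = 90° − θ_B = 90° − 51.61° = 38.39°.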